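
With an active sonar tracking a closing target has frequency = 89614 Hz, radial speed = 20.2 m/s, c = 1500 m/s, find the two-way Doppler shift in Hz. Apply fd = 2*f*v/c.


fd = 2*f*v/c = 2 * 89614 * 20.2 / 1500 = 2413.6

2413.6 Hz


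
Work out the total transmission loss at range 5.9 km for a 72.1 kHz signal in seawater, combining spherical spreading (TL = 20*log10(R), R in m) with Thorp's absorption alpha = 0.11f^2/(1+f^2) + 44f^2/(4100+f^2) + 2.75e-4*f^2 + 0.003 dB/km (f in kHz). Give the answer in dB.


Step 1 (Thorp): alpha = 0.11*5198.41/(1+5198.41) + 44*5198.41/(4100+5198.41) + 2.75e-4*5198.41 + 0.003 = 26.1414 dB/km
Step 2: TL_spread = 20*log10(5900) = 75.42 dB
Step 3: TL_abs = alpha*R = 26.1414 * 5.9 = 154.23 dB
Step 4: TL_total = 75.42 + 154.23 = 229.65

229.65 dB


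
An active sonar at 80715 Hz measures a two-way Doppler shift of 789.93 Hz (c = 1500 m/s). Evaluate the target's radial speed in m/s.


From fd = 2*f*v/c, v = c*fd/(2*f) = 1500 * 789.93 / (2*80715) = 7.34

7.34 m/s


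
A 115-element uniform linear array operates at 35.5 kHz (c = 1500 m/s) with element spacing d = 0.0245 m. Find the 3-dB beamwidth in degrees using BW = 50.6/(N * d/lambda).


Step 1: lambda = 1500/35500 = 0.04225 m
Step 2: d/lambda = 0.0245/0.04225 = 0.5799
Step 3: BW = 50.6/(N * d/lambda) = 50.6/(115 * 0.5799) = 0.76

0.76 deg


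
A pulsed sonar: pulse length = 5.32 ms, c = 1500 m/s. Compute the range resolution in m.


dR = c*tau/2 = 1500 * 5.32e-3 / 2 = 3.99

3.99 m


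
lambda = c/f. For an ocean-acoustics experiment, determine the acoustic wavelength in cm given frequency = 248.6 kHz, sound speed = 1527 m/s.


0.61 cm


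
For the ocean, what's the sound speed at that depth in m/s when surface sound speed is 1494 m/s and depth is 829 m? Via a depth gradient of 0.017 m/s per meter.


c = 1494 + 0.017 * 829 = 1508.093

1508.093 m/s


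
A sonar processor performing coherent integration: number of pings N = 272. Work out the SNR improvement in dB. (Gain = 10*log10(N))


Gain = 10*log10(272) = 24.35

24.35 dB


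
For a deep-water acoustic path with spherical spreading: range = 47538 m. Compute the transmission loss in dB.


93.54 dB


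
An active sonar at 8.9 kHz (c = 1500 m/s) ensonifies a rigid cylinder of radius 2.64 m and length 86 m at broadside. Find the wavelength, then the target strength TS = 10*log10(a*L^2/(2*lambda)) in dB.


Step 1: lambda = c/f = 1500/8900 = 0.16854 m
Step 2: TS = 10*log10(a*L^2/(2*lambda)) = 10*log10(2.64*86^2/(2*0.16854)) = 47.63

47.63 dB


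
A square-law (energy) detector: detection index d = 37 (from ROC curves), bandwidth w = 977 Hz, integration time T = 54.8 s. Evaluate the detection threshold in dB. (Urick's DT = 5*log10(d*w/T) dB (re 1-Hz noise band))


DT = 5*log10(d*w/T) = 5*log10(37 * 977 / 54.8) = 5*log10(659.65) = 14.1

14.1 dB


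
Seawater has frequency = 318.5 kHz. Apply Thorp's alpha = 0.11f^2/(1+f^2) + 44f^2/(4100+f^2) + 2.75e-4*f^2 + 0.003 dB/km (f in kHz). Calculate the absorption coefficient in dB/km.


f^2 = 101442.25
alpha = 0.11*101442.25/(1+101442.25) + 44*101442.25/(4100+101442.25) + 2.75e-4*101442.25 + 0.003 = 70.3

70.3 dB/km


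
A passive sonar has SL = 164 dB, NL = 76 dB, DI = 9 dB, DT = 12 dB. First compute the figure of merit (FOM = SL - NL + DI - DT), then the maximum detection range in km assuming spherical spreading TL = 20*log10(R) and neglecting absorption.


Step 1: FOM = SL - NL + DI - DT = 164 - 76 + 9 - 12 = 85 dB
Step 2: at max range FOM = TL = 20*log10(R), so R = 10^(85/20) = 17782.79 m = 17.78 km

17.78 km


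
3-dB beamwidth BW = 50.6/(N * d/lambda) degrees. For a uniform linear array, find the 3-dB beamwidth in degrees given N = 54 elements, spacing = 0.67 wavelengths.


BW = 50.6 / (54 * 0.67) = 50.6 / 36.18 = 1.4

1.4 deg


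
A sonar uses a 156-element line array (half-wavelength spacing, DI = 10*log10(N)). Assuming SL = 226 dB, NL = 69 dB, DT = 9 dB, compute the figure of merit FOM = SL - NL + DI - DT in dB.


Step 1: DI = 10*log10(156) = 21.93 dB
Step 2: FOM = SL - NL + DI - DT = 226 - 69 + 21.93 - 9 = 169.93

169.93 dB


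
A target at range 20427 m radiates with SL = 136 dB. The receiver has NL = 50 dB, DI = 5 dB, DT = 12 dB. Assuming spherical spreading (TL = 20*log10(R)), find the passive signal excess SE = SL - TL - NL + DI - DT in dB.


Step 1: TL = 20*log10(20427) = 86.2 dB
Step 2: SE = 136 - 86.2 - 50 + 5 - 12 = -7.2

-7.2 dB


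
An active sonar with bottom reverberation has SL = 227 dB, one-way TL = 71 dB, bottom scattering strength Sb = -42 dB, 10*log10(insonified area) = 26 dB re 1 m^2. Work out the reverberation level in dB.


RL = SL - 2*TL + Sb + 10*log10(A) = 227 - 2*71 + (-42) + 26 = 69

69 dB


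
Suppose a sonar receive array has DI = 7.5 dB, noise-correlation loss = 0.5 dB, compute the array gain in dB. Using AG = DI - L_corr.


7.0 dB


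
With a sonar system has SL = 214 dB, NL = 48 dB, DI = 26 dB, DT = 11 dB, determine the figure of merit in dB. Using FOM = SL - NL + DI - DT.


181 dB


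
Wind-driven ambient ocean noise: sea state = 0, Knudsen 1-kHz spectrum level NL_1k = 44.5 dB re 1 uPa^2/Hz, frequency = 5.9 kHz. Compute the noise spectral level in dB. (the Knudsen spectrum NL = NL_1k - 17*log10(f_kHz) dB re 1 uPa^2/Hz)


NL = NL_1k - 17*log10(f_kHz) = 44.5 - 17*log10(5.9) = 44.5 - (13.1) = 31.4

31.4 dB


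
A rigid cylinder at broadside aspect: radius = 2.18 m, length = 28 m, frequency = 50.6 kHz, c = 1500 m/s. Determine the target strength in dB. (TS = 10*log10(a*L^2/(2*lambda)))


lambda = 1500/50600 = 0.02964 m
TS = 10*log10(2.18*28^2/(2*0.02964)) = 44.6

44.6 dB


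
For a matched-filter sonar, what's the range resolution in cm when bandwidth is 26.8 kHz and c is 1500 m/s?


dR = c/(2*BW) = 1500 / (2 * 26.8e3) = 0.028 m = 2.8 cm

2.8 cm


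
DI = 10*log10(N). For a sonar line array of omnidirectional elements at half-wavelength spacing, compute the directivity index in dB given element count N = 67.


DI = 10*log10(67) = 18.26

18.26 dB


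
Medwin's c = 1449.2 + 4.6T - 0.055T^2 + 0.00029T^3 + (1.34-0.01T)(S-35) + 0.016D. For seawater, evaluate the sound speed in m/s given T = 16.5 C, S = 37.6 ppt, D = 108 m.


1516.21 m/s


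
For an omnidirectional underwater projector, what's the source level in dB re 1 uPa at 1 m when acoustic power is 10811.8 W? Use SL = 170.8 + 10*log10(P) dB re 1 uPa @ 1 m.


SL = 170.8 + 10*log10(10811.8) = 170.8 + 40.34 = 211.14

211.14 dB


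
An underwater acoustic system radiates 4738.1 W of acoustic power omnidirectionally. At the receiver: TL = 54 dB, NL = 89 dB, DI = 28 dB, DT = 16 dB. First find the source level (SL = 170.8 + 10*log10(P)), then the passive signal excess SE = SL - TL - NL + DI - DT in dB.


Step 1: SL = 170.8 + 10*log10(4738.1) = 207.56 dB
Step 2: SE = SL - TL - NL + DI - DT = 207.56 - 54 - 89 + 28 - 16 = 76.56

76.56 dB


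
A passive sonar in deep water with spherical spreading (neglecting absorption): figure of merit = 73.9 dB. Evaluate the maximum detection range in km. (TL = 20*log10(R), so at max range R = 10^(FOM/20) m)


At max range FOM = TL, so 20*log10(R) = 73.9
R = 10^(73.9/20) = 4954.5 m = 4.95 km

4.95 km


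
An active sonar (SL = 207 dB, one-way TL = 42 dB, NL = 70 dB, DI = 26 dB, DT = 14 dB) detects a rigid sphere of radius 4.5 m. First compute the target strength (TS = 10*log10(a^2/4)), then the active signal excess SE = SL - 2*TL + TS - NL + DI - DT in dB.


Step 1: TS = 10*log10(4.5^2/4) = 7.04 dB
Step 2: SE = SL - 2*TL + TS - NL + DI - DT = 207 - 2*42 + (7.04) - 70 + 26 - 14 = 72.04

72.04 dB


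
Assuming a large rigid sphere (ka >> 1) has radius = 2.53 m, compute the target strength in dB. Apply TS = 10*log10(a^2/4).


TS = 10*log10(2.53^2 / 4) = 10*log10(1.600225) = 2.04

2.04 dB


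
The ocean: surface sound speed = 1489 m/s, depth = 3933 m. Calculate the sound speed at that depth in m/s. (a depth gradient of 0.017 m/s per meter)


c = 1489 + 0.017 * 3933 = 1555.861

1555.861 m/s


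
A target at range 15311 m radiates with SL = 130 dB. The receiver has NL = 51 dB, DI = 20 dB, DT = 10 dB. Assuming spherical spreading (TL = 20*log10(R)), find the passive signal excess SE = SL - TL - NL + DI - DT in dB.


5.3 dB


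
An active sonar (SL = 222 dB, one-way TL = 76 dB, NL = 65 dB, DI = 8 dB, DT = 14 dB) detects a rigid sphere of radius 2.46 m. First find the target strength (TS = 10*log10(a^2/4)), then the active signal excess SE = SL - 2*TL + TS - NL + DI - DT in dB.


Step 1: TS = 10*log10(2.46^2/4) = 1.8 dB
Step 2: SE = SL - 2*TL + TS - NL + DI - DT = 222 - 2*76 + (1.8) - 65 + 8 - 14 = 0.8

0.8 dB


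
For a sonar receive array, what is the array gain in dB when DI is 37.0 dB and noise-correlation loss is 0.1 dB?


AG = DI - L_corr = 37.0 - 0.1 = 36.9

36.9 dB


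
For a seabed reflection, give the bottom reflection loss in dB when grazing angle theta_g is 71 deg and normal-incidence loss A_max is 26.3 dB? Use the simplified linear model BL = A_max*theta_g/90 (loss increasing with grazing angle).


BL = A_max * theta_g / 90 = 26.3 * 71 / 90 = 20.75

20.75 dB


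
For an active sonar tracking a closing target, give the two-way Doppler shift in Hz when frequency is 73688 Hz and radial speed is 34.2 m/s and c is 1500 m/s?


fd = 2*f*v/c = 2 * 73688 * 34.2 / 1500 = 3360.17

3360.17 Hz


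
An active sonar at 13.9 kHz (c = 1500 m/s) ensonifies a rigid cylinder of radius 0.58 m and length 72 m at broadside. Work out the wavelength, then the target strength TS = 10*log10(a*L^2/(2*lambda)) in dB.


Step 1: lambda = c/f = 1500/13900 = 0.10791 m
Step 2: TS = 10*log10(a*L^2/(2*lambda)) = 10*log10(0.58*72^2/(2*0.10791)) = 41.44

41.44 dB


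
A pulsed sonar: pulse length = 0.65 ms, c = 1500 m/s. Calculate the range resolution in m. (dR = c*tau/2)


0.4875 m


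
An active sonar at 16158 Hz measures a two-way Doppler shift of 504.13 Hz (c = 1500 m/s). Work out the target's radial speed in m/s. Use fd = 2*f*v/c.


From fd = 2*f*v/c, v = c*fd/(2*f) = 1500 * 504.13 / (2*16158) = 23.4

23.4 m/s


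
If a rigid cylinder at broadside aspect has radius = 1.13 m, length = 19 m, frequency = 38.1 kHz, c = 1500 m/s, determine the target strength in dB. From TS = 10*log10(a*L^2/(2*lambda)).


lambda = 1500/38100 = 0.03937 m
TS = 10*log10(1.13*19^2/(2*0.03937)) = 37.14

37.14 dB


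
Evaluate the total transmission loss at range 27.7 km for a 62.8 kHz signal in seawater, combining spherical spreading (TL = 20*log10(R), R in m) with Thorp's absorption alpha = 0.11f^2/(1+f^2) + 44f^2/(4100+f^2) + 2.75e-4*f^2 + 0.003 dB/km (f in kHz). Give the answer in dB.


Step 1 (Thorp): alpha = 0.11*3943.84/(1+3943.84) + 44*3943.84/(4100+3943.84) + 2.75e-4*3943.84 + 0.003 = 22.7704 dB/km
Step 2: TL_spread = 20*log10(27700) = 88.85 dB
Step 3: TL_abs = alpha*R = 22.7704 * 27.7 = 630.74 dB
Step 4: TL_total = 88.85 + 630.74 = 719.59

719.59 dB


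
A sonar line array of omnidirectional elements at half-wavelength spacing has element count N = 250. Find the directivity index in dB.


DI = 10*log10(250) = 23.98

23.98 dB


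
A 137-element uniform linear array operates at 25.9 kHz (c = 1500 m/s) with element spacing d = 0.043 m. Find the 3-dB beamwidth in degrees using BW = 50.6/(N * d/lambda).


Step 1: lambda = 1500/25900 = 0.05792 m
Step 2: d/lambda = 0.043/0.05792 = 0.7424
Step 3: BW = 50.6/(N * d/lambda) = 50.6/(137 * 0.7424) = 0.5

0.5 deg


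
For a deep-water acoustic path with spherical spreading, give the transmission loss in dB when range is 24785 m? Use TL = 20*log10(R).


TL = 20*log10(24785) = 87.88

87.88 dB


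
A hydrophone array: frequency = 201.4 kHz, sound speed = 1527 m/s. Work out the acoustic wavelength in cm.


lambda = c/f = 1527 / 201400 = 0.0076 m = 0.76 cm

0.76 cm


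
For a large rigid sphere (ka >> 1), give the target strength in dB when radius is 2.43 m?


TS = 10*log10(2.43^2 / 4) = 10*log10(1.476225) = 1.69

1.69 dB


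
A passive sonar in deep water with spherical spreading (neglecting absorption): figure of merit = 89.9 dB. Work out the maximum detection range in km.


At max range FOM = TL, so 20*log10(R) = 89.9
R = 10^(89.9/20) = 31260.79 m = 31.26 km

31.26 km


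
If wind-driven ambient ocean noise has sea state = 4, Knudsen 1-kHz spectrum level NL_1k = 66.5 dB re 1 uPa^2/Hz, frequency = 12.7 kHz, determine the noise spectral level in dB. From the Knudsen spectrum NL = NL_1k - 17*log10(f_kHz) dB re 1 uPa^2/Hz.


NL = NL_1k - 17*log10(f_kHz) = 66.5 - 17*log10(12.7) = 66.5 - (18.76) = 47.74

47.74 dB


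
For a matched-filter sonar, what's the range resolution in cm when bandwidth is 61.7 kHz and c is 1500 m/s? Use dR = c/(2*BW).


dR = c/(2*BW) = 1500 / (2 * 61.7e3) = 0.0122 m = 1.22 cm

1.22 cm


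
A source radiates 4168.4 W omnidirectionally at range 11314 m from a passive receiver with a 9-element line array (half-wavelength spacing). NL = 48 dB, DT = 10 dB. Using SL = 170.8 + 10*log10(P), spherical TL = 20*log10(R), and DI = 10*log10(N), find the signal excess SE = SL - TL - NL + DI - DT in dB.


77.47 dB


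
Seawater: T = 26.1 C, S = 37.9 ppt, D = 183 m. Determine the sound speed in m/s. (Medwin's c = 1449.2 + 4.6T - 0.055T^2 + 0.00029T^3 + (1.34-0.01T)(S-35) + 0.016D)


c = 1449.2 + 4.6*26.1 - 0.055*26.1^2 + 0.00029*26.1^3 + (1.34 - 0.01*26.1)*(37.9 - 35) + 0.016*183 = 1543.01

1543.01 m/s


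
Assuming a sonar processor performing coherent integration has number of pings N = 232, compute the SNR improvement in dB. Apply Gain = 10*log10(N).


23.65 dB


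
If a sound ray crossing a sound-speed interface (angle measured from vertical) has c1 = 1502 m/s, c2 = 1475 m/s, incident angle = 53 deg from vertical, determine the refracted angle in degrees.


sin(theta2) = (c2/c1)*sin(theta1) = (1475/1502)*sin(53 deg) = 0.78428
theta2 = arcsin(0.78428) = 51.65

51.65 deg


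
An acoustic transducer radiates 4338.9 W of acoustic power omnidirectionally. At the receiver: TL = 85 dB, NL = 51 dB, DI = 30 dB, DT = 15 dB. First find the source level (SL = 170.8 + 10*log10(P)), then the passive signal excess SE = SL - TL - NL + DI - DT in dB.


Step 1: SL = 170.8 + 10*log10(4338.9) = 207.17 dB
Step 2: SE = SL - TL - NL + DI - DT = 207.17 - 85 - 51 + 30 - 15 = 86.17

86.17 dB


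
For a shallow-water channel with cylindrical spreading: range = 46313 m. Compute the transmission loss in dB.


TL = 10*log10(46313) = 46.66

46.66 dB


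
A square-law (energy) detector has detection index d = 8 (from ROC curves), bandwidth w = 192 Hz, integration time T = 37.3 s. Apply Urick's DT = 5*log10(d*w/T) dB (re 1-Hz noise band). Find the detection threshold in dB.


DT = 5*log10(d*w/T) = 5*log10(8 * 192 / 37.3) = 5*log10(41.18) = 8.07

8.07 dB


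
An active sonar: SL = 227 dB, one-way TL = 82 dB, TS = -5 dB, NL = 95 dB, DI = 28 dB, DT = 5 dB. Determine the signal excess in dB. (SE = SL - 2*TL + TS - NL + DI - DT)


SE = SL - 2*TL + TS - NL + DI - DT = 227 - 2*82 + (-5) - 95 + 28 - 5 = -14

-14 dB


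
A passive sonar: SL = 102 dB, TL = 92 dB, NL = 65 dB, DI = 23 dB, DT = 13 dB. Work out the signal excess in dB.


SE = SL - TL - NL + DI - DT = 102 - 92 - 65 + 23 - 13 = -45

-45 dB


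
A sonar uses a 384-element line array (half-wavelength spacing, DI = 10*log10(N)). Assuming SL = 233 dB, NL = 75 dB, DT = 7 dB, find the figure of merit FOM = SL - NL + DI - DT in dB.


Step 1: DI = 10*log10(384) = 25.84 dB
Step 2: FOM = SL - NL + DI - DT = 233 - 75 + 25.84 - 7 = 176.84

176.84 dB


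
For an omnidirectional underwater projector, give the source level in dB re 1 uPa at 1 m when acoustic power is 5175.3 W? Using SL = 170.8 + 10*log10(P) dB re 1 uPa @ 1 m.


SL = 170.8 + 10*log10(5175.3) = 170.8 + 37.14 = 207.94

207.94 dB


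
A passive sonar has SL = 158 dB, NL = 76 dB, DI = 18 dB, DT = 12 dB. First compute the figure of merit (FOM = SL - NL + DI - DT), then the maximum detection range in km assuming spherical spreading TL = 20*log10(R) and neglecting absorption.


Step 1: FOM = SL - NL + DI - DT = 158 - 76 + 18 - 12 = 88 dB
Step 2: at max range FOM = TL = 20*log10(R), so R = 10^(88/20) = 25118.86 m = 25.12 km

25.12 km


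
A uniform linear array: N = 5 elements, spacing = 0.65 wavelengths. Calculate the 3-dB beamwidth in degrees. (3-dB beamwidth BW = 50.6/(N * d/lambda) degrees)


BW = 50.6 / (5 * 0.65) = 50.6 / 3.25 = 15.57

15.57 deg


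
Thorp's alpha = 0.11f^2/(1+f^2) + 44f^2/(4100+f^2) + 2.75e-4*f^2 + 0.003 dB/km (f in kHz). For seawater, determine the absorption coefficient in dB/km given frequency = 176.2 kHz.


47.518 dB/km


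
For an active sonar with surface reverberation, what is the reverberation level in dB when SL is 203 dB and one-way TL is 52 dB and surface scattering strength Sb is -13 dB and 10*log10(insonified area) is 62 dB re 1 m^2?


RL = SL - 2*TL + Sb + 10*log10(A) = 203 - 2*52 + (-13) + 62 = 148

148 dB


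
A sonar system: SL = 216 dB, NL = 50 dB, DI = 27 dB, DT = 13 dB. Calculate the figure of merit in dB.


FOM = SL - NL + DI - DT = 216 - 50 + 27 - 13 = 180

180 dB


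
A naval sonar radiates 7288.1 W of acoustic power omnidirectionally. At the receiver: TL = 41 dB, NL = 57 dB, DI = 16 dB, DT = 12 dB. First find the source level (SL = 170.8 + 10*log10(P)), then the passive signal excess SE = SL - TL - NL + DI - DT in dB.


Step 1: SL = 170.8 + 10*log10(7288.1) = 209.43 dB
Step 2: SE = SL - TL - NL + DI - DT = 209.43 - 41 - 57 + 16 - 12 = 115.43

115.43 dB


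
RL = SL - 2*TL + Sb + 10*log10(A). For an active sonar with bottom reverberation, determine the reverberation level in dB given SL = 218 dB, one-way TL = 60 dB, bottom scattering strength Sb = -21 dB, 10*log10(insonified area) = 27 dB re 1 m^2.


RL = SL - 2*TL + Sb + 10*log10(A) = 218 - 2*60 + (-21) + 27 = 104

104 dB


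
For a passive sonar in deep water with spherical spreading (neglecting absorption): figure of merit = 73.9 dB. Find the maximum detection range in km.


At max range FOM = TL, so 20*log10(R) = 73.9
R = 10^(73.9/20) = 4954.5 m = 4.95 km

4.95 km


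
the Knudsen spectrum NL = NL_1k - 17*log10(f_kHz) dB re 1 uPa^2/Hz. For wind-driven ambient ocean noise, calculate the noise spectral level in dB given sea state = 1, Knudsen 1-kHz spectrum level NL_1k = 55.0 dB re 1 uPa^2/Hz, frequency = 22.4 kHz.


NL = NL_1k - 17*log10(f_kHz) = 55.0 - 17*log10(22.4) = 55.0 - (22.95) = 32.05

32.05 dB


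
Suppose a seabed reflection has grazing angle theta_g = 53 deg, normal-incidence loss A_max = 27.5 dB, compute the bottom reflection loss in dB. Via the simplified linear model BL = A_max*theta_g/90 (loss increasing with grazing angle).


16.19 dB


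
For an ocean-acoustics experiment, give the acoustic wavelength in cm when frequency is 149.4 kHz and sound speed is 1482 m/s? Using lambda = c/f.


lambda = c/f = 1482 / 149400 = 0.0099 m = 0.99 cm

0.99 cm


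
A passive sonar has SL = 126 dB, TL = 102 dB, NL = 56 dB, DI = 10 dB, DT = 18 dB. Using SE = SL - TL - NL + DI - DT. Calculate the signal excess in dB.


SE = SL - TL - NL + DI - DT = 126 - 102 - 56 + 10 - 18 = -40

-40 dB


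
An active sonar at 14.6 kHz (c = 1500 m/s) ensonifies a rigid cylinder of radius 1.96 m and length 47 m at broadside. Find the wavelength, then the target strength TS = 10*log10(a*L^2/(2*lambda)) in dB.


Step 1: lambda = c/f = 1500/14600 = 0.10274 m
Step 2: TS = 10*log10(a*L^2/(2*lambda)) = 10*log10(1.96*47^2/(2*0.10274)) = 43.24

43.24 dB


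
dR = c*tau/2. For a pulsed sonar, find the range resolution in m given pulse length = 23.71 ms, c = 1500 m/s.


dR = c*tau/2 = 1500 * 23.71e-3 / 2 = 17.7825

17.7825 m


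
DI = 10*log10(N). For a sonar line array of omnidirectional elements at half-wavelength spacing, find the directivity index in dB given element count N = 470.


DI = 10*log10(470) = 26.72

26.72 dB


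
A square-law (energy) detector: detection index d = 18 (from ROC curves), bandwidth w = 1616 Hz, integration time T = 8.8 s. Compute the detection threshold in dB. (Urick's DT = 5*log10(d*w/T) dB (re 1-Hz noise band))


17.6 dB


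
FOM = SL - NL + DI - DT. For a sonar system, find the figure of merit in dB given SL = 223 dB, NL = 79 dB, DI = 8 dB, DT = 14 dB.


138 dB


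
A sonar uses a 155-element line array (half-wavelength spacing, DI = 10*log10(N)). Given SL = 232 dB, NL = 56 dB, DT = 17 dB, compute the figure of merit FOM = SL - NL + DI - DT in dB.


Step 1: DI = 10*log10(155) = 21.9 dB
Step 2: FOM = SL - NL + DI - DT = 232 - 56 + 21.9 - 17 = 180.9

180.9 dB


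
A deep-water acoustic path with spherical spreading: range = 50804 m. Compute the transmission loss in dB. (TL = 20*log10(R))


TL = 20*log10(50804) = 94.12

94.12 dB


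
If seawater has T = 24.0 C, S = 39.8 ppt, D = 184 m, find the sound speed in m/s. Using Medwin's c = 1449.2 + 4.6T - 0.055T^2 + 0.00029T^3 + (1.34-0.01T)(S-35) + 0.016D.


c = 1449.2 + 4.6*24.0 - 0.055*24.0^2 + 0.00029*24.0^3 + (1.34 - 0.01*24.0)*(39.8 - 35) + 0.016*184 = 1540.15

1540.15 m/s


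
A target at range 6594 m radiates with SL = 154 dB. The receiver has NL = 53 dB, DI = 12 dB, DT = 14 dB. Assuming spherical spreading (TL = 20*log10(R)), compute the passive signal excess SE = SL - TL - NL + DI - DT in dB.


22.62 dB


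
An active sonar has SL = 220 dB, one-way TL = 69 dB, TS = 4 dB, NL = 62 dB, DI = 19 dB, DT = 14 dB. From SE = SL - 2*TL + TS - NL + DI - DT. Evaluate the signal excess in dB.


SE = SL - 2*TL + TS - NL + DI - DT = 220 - 2*69 + (4) - 62 + 19 - 14 = 29

29 dB


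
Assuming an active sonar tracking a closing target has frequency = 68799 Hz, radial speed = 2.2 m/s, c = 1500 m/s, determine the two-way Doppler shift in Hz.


fd = 2*f*v/c = 2 * 68799 * 2.2 / 1500 = 201.81

201.81 Hz


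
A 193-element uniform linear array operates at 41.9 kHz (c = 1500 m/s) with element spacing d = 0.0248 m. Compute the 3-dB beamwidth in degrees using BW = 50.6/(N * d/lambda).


0.38 deg


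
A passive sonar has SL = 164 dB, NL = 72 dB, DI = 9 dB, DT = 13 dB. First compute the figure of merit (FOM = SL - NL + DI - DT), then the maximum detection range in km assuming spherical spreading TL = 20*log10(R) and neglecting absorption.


Step 1: FOM = SL - NL + DI - DT = 164 - 72 + 9 - 13 = 88 dB
Step 2: at max range FOM = TL = 20*log10(R), so R = 10^(88/20) = 25118.86 m = 25.12 km

25.12 km


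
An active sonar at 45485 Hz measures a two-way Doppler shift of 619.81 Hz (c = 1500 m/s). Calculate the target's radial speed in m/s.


10.22 m/s


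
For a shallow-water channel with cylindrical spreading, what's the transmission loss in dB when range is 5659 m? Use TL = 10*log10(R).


TL = 10*log10(5659) = 37.53

37.53 dB


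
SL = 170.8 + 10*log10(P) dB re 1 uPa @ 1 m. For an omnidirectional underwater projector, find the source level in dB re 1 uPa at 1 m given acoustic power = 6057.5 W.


SL = 170.8 + 10*log10(6057.5) = 170.8 + 37.82 = 208.62

208.62 dB


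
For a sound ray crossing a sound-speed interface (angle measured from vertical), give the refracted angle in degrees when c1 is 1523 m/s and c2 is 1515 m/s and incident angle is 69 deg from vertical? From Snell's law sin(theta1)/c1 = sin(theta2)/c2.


68.23 deg


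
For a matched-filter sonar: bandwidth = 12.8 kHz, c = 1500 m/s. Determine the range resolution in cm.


5.86 cm


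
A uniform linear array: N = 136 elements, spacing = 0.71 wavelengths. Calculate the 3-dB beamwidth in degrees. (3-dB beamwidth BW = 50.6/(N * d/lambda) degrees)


0.52 deg


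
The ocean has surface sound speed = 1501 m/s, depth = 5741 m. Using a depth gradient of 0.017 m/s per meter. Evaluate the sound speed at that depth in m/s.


c = 1501 + 0.017 * 5741 = 1598.597

1598.597 m/s


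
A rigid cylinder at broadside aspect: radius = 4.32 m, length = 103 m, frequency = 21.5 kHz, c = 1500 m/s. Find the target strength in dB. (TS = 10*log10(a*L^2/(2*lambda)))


lambda = 1500/21500 = 0.06977 m
TS = 10*log10(4.32*103^2/(2*0.06977)) = 55.16

55.16 dB


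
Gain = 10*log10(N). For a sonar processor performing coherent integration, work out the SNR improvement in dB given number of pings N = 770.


28.86 dB


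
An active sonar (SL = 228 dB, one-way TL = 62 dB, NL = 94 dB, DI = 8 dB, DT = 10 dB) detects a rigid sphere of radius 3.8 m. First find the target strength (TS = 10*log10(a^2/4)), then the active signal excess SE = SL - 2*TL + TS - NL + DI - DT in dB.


Step 1: TS = 10*log10(3.8^2/4) = 5.58 dB
Step 2: SE = SL - 2*TL + TS - NL + DI - DT = 228 - 2*62 + (5.58) - 94 + 8 - 10 = 13.58

13.58 dB


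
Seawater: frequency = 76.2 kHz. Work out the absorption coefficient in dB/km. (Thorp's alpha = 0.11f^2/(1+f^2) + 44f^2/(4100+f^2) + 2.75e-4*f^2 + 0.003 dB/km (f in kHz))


f^2 = 5806.44
alpha = 0.11*5806.44/(1+5806.44) + 44*5806.44/(4100+5806.44) + 2.75e-4*5806.44 + 0.003 = 27.499

27.499 dB/km


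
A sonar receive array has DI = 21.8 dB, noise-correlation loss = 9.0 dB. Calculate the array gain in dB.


AG = DI - L_corr = 21.8 - 9.0 = 12.8

12.8 dB


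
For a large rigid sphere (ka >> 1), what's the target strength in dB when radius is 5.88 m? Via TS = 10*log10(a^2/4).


TS = 10*log10(5.88^2 / 4) = 10*log10(8.6436) = 9.37

9.37 dB


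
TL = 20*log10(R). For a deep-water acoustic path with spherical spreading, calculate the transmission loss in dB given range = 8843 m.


TL = 20*log10(8843) = 78.93

78.93 dB


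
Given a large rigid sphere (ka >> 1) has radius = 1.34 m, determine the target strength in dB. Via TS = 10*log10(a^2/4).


-3.48 dB


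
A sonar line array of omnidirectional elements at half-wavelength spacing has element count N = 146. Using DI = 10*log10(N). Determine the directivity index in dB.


21.64 dB


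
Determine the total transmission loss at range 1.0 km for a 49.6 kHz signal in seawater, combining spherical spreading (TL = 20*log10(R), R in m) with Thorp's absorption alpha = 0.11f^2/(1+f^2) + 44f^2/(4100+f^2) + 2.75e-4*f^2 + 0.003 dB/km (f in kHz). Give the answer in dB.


Step 1 (Thorp): alpha = 0.11*2460.16/(1+2460.16) + 44*2460.16/(4100+2460.16) + 2.75e-4*2460.16 + 0.003 = 17.2902 dB/km
Step 2: TL_spread = 20*log10(1000) = 60.0 dB
Step 3: TL_abs = alpha*R = 17.2902 * 1.0 = 17.29 dB
Step 4: TL_total = 60.0 + 17.29 = 77.29

77.29 dB


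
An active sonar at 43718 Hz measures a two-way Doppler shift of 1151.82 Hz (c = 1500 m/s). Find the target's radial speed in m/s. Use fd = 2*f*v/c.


From fd = 2*f*v/c, v = c*fd/(2*f) = 1500 * 1151.82 / (2*43718) = 19.76

19.76 m/s


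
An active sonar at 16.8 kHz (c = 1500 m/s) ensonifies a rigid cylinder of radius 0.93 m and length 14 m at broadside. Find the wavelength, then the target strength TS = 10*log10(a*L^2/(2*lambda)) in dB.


Step 1: lambda = c/f = 1500/16800 = 0.08929 m
Step 2: TS = 10*log10(a*L^2/(2*lambda)) = 10*log10(0.93*14^2/(2*0.08929)) = 30.09

30.09 dB


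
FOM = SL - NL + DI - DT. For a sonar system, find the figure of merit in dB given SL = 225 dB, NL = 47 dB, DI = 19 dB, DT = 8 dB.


FOM = SL - NL + DI - DT = 225 - 47 + 19 - 8 = 189

189 dB


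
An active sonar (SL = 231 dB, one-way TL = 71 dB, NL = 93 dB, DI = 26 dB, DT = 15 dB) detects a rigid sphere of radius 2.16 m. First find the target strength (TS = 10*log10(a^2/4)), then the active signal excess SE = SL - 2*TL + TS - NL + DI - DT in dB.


Step 1: TS = 10*log10(2.16^2/4) = 0.67 dB
Step 2: SE = SL - 2*TL + TS - NL + DI - DT = 231 - 2*71 + (0.67) - 93 + 26 - 15 = 7.67

7.67 dB


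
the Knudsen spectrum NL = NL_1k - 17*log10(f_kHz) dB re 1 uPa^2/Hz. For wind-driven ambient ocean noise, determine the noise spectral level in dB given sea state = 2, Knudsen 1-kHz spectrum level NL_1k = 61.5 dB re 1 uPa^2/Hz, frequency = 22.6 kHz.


NL = NL_1k - 17*log10(f_kHz) = 61.5 - 17*log10(22.6) = 61.5 - (23.02) = 38.48

38.48 dB


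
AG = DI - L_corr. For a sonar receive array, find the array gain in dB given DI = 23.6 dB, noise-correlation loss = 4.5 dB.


19.1 dB


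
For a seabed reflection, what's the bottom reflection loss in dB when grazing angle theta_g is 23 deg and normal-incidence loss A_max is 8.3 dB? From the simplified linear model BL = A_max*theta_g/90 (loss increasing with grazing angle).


BL = A_max * theta_g / 90 = 8.3 * 23 / 90 = 2.12

2.12 dB


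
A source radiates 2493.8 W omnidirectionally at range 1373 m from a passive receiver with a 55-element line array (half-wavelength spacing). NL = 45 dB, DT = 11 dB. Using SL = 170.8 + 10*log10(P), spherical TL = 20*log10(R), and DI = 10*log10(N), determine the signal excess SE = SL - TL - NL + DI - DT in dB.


103.42 dB


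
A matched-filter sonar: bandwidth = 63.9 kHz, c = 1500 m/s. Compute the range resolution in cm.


dR = c/(2*BW) = 1500 / (2 * 63.9e3) = 0.0117 m = 1.17 cm

1.17 cm


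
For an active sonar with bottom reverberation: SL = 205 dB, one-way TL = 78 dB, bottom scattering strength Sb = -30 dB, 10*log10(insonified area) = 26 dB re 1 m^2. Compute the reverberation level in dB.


RL = SL - 2*TL + Sb + 10*log10(A) = 205 - 2*78 + (-30) + 26 = 45

45 dB


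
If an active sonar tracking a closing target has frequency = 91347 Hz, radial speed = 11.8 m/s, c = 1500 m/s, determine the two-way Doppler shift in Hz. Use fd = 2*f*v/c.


1437.19 Hz


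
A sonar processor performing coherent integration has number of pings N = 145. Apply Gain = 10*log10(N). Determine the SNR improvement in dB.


21.61 dB


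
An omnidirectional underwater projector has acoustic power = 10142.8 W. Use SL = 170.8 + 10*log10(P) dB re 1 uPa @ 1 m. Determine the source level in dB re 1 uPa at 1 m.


SL = 170.8 + 10*log10(10142.8) = 170.8 + 40.06 = 210.86

210.86 dB


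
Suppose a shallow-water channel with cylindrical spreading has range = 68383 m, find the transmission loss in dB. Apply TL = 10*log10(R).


48.35 dB


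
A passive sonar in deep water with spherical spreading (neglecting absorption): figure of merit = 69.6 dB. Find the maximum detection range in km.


3.02 km


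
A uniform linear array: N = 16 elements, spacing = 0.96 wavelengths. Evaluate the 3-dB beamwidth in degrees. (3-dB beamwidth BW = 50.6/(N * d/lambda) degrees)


BW = 50.6 / (16 * 0.96) = 50.6 / 15.36 = 3.29

3.29 deg


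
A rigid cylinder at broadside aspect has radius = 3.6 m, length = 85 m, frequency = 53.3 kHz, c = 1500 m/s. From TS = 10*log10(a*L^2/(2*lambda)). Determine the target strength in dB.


lambda = 1500/53300 = 0.02814 m
TS = 10*log10(3.6*85^2/(2*0.02814)) = 56.65

56.65 dB


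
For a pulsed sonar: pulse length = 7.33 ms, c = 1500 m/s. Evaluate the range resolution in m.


dR = c*tau/2 = 1500 * 7.33e-3 / 2 = 5.4975

5.4975 m


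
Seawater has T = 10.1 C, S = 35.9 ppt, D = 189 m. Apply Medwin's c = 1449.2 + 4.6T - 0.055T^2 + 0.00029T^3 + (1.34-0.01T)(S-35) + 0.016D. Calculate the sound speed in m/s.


c = 1449.2 + 4.6*10.1 - 0.055*10.1^2 + 0.00029*10.1^3 + (1.34 - 0.01*10.1)*(35.9 - 35) + 0.016*189 = 1494.49

1494.49 m/s


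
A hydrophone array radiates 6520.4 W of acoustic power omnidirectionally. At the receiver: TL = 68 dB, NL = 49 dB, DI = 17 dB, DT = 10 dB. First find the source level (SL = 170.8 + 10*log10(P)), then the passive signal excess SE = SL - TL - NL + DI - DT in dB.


Step 1: SL = 170.8 + 10*log10(6520.4) = 208.94 dB
Step 2: SE = SL - TL - NL + DI - DT = 208.94 - 68 - 49 + 17 - 10 = 98.94

98.94 dB


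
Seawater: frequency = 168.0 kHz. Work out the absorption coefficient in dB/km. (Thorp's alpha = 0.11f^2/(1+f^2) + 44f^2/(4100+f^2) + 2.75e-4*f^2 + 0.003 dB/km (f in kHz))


46.294 dB/km


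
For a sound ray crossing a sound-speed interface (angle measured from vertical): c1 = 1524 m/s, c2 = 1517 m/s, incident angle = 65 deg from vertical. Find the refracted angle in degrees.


sin(theta2) = (c2/c1)*sin(theta1) = (1517/1524)*sin(65 deg) = 0.90214
theta2 = arcsin(0.90214) = 64.44

64.44 deg


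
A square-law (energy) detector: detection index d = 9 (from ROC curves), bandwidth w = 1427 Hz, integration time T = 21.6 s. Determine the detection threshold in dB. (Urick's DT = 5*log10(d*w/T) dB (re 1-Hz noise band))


DT = 5*log10(d*w/T) = 5*log10(9 * 1427 / 21.6) = 5*log10(594.58) = 13.87

13.87 dB


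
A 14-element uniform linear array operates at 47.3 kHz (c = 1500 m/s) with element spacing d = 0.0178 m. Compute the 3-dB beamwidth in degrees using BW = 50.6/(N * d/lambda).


Step 1: lambda = 1500/47300 = 0.03171 m
Step 2: d/lambda = 0.0178/0.03171 = 0.5613
Step 3: BW = 50.6/(N * d/lambda) = 50.6/(14 * 0.5613) = 6.44

6.44 deg


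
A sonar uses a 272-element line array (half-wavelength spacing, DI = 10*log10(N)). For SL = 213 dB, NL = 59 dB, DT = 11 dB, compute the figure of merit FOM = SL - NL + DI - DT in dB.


167.35 dB


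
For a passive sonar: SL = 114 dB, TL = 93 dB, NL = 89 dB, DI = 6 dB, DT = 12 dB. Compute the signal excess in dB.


-74 dB


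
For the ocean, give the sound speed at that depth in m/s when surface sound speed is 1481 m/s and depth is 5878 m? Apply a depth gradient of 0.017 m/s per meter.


1580.926 m/s


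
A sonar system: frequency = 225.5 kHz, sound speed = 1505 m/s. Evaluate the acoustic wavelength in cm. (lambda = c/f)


lambda = c/f = 1505 / 225500 = 0.0067 m = 0.67 cm

0.67 cm


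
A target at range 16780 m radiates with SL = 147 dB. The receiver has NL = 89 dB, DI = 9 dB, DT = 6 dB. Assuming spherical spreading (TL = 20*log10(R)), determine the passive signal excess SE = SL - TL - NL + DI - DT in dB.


-23.5 dB


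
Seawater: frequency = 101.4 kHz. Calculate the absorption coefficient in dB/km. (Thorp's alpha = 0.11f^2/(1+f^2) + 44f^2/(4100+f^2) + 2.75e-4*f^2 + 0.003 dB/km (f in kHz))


34.397 dB/km


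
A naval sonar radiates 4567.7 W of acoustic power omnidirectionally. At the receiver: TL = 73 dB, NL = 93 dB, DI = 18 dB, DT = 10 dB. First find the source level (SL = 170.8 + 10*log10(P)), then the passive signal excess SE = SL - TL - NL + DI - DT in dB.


Step 1: SL = 170.8 + 10*log10(4567.7) = 207.4 dB
Step 2: SE = SL - TL - NL + DI - DT = 207.4 - 73 - 93 + 18 - 10 = 49.4

49.4 dB


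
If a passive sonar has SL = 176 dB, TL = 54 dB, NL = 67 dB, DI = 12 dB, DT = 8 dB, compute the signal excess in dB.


59 dB


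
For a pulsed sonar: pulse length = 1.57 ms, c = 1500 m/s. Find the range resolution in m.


dR = c*tau/2 = 1500 * 1.57e-3 / 2 = 1.1775

1.1775 m


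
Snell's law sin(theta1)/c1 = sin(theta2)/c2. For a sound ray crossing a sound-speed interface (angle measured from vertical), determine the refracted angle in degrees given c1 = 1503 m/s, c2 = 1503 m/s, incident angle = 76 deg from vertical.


sin(theta2) = (c2/c1)*sin(theta1) = (1503/1503)*sin(76 deg) = 0.9703
theta2 = arcsin(0.9703) = 76.0

76.0 deg


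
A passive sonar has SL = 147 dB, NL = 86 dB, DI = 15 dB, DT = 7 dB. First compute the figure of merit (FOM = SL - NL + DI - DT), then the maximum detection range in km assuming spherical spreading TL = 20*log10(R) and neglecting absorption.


Step 1: FOM = SL - NL + DI - DT = 147 - 86 + 15 - 7 = 69 dB
Step 2: at max range FOM = TL = 20*log10(R), so R = 10^(69/20) = 2818.38 m = 2.82 km

2.82 km


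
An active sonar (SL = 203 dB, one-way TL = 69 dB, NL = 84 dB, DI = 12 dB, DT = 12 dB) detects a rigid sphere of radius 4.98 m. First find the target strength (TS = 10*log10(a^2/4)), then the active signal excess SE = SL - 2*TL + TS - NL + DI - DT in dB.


Step 1: TS = 10*log10(4.98^2/4) = 7.92 dB
Step 2: SE = SL - 2*TL + TS - NL + DI - DT = 203 - 2*69 + (7.92) - 84 + 12 - 12 = -11.08

-11.08 dB


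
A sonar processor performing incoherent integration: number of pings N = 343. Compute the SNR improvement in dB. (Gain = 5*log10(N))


12.68 dB


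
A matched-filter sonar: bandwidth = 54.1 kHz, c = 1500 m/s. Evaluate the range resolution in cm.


dR = c/(2*BW) = 1500 / (2 * 54.1e3) = 0.0139 m = 1.39 cm

1.39 cm


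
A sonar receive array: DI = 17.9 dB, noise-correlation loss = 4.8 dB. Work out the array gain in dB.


AG = DI - L_corr = 17.9 - 4.8 = 13.1

13.1 dB


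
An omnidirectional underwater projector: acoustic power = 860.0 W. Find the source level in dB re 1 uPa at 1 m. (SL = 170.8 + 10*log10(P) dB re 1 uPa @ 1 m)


SL = 170.8 + 10*log10(860.0) = 170.8 + 29.34 = 200.14

200.14 dB


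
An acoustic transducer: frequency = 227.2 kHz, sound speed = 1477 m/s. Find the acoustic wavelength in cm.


lambda = c/f = 1477 / 227200 = 0.0065 m = 0.65 cm

0.65 cm


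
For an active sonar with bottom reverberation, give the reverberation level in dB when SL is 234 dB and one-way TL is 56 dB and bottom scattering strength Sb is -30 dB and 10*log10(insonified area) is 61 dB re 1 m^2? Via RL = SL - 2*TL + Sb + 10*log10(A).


RL = SL - 2*TL + Sb + 10*log10(A) = 234 - 2*56 + (-30) + 61 = 153

153 dB


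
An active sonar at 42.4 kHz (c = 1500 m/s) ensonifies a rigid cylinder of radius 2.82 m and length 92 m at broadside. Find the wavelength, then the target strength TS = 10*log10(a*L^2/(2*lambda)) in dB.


Step 1: lambda = c/f = 1500/42400 = 0.03538 m
Step 2: TS = 10*log10(a*L^2/(2*lambda)) = 10*log10(2.82*92^2/(2*0.03538)) = 55.28

55.28 dB


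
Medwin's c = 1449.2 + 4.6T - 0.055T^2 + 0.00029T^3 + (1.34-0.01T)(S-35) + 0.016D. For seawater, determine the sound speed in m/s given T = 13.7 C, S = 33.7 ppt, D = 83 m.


1502.41 m/s


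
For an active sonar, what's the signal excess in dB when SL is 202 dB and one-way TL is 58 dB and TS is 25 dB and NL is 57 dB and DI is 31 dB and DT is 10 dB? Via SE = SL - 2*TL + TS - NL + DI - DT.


SE = SL - 2*TL + TS - NL + DI - DT = 202 - 2*58 + (25) - 57 + 31 - 10 = 75

75 dB


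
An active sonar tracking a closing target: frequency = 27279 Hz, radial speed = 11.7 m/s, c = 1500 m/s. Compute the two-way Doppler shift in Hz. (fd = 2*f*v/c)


425.55 Hz


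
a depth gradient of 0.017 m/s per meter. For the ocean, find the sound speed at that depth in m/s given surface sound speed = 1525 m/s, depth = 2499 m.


c = 1525 + 0.017 * 2499 = 1567.483

1567.483 m/s


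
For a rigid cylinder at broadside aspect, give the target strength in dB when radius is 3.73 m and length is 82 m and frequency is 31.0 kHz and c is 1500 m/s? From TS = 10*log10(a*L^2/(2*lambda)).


lambda = 1500/31000 = 0.04839 m
TS = 10*log10(3.73*82^2/(2*0.04839)) = 54.14

54.14 dB


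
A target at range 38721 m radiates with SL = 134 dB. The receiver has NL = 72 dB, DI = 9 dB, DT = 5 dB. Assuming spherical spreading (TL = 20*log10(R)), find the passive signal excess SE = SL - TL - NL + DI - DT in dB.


Step 1: TL = 20*log10(38721) = 91.76 dB
Step 2: SE = 134 - 91.76 - 72 + 9 - 5 = -25.76

-25.76 dB


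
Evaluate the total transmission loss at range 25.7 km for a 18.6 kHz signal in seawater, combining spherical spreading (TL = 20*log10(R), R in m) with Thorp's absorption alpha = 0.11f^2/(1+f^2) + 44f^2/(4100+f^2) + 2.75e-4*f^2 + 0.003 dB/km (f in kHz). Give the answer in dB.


Step 1 (Thorp): alpha = 0.11*345.96/(1+345.96) + 44*345.96/(4100+345.96) + 2.75e-4*345.96 + 0.003 = 3.6317 dB/km
Step 2: TL_spread = 20*log10(25700) = 88.2 dB
Step 3: TL_abs = alpha*R = 3.6317 * 25.7 = 93.33 dB
Step 4: TL_total = 88.2 + 93.33 = 181.53

181.53 dB


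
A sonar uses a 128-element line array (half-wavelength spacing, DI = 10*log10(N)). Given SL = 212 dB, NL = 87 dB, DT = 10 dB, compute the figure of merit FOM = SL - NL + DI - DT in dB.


Step 1: DI = 10*log10(128) = 21.07 dB
Step 2: FOM = SL - NL + DI - DT = 212 - 87 + 21.07 - 10 = 136.07

136.07 dB


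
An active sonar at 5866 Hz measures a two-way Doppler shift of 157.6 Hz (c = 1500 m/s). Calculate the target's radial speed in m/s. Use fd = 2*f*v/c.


From fd = 2*f*v/c, v = c*fd/(2*f) = 1500 * 157.6 / (2*5866) = 20.15

20.15 m/s
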